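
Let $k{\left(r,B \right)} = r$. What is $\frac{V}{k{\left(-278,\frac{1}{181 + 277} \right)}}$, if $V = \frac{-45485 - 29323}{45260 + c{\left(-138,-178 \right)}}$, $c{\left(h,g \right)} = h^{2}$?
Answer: $\frac{9351}{2234564} \approx 0.0041847$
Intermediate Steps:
$V = - \frac{9351}{8038}$ ($V = \frac{-45485 - 29323}{45260 + \left(-138\right)^{2}} = - \frac{74808}{45260 + 19044} = - \frac{74808}{64304} = \left(-74808\right) \frac{1}{64304} = - \frac{9351}{8038} \approx -1.1633$)
$\frac{V}{k{\left(-278,\frac{1}{181 + 277} \right)}} = - \frac{9351}{8038 \left(-278\right)} = \left(- \frac{9351}{8038}\right) \left(- \frac{1}{278}\right) = \frac{9351}{2234564}$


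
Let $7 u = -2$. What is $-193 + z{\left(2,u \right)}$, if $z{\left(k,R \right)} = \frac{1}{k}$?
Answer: $- \frac{385}{2} \approx -192.5$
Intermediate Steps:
$u = - \frac{2}{7}$ ($u = \frac{1}{7} \left(-2\right) = - \frac{2}{7} \approx -0.28571$)
$-193 + z{\left(2,u \right)} = -193 + \frac{1}{2} = - \frac{385}{2}$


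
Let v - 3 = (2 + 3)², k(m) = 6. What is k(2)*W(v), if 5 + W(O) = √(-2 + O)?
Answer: -30 + 6*√26 ≈ 0.59412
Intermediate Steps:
v = 28 (v = 3 + (2 + 3)² = 3 + 5² = 3 + 25 = 28)
W(O) = -5 + √(-2 + O)
k(2)*W(v) = 6*(-5 + √(-2 + 28)) = 6*(-5 + √26) = -30 + 6*√26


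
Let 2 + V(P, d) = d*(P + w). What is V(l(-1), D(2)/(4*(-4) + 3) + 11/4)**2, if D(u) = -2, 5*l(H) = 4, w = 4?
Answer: 602176/4225 ≈ 142.53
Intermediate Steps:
l(H) = 4/5 (l(H) = (1/5)*4 = 4/5)
V(P, d) = -2 + d*(4 + P) (V(P, d) = -2 + d*(P + 4) = -2 + d*(4 + P))
V(l(-1), D(2)/(4*(-4) + 3) + 11/4)**2 = (-2 + 4*(-2/(4*(-4) + 3) + 11/4) + 4*(-2/(4*(-4) + 3) + 11/4)/5)**2 = (-2 + 4*(-2/(-16 + 3) + 11*(1/4)) + 4*(-2/(-16 + 3) + 11*(1/4))/5)**2 = (-2 + 4*(-2/(-13) + 11/4) + 4*(-2/(-13) + 11/4)/5)**2 = (-2 + 4*(-2*(-1/13) + 11/4) + 4*(-2*(-1/13) + 11/4)/5)**2 = (-2 + 4*(2/13 + 11/4) + 4*(2/13 + 11/4)/5)**2 = (-2 + 4*(151/52) + (4/5)*(151/52))**2 = (-2 + 151/13 + 151/65)**2 = (776/65)**2 = 602176/4225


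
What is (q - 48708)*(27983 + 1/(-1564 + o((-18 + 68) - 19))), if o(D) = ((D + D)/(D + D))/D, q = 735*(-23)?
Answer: -29672380407218/16161 ≈ -1.8360e+9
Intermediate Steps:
q = -16905
o(D) = 1/D (o(D) = ((2*D)/((2*D)))/D = ((2*D)*(1/(2*D)))/D = 1/D)
(q - 48708)*(27983 + 1/(-1564 + o((-18 + 68) - 19))) = (-16905 - 48708)*(27983 + 1/(-1564 + 1/((-18 + 68) - 19))) = -65613*(27983 + 1/(-1564 + 1/(50 - 19))) = -65613*(27983 + 1/(-1564 + 1/31)) = -65613*(27983 + 1/(-48483/31)) = -65613*(27983 - 31/48483) = -65613*1356699758/48483 = -29672380407218/16161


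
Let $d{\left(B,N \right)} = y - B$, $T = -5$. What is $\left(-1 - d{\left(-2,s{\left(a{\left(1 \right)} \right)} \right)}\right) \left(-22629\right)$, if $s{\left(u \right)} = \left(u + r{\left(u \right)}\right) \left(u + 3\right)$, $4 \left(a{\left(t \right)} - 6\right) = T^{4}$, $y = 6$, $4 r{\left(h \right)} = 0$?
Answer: $203661$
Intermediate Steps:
$r{\left(h \right)} = 0$ ($r{\left(h \right)} = \frac{1}{4} \cdot 0 = 0$)
$a{\left(t \right)} = \frac{649}{4}$ ($a{\left(t \right)} = 6 + \frac{\left(-5\right)^{4}}{4} = 6 + \frac{1}{4} \cdot 625 = 6 + \frac{625}{4} = \frac{649}{4}$)
$s{\left(u \right)} = u \left(3 + u\right)$ ($s{\left(u \right)} = \left(u + 0\right) \left(u + 3\right) = u \left(3 + u\right)$)
$d{\left(B,N \right)} = 6 - B$
$\left(-1 - d{\left(-2,s{\left(a{\left(1 \right)} \right)} \right)}\right) \left(-22629\right) = \left(-1 - \left(6 - -2\right)\right) \left(-22629\right) = \left(-1 - \left(6 + 2\right)\right) \left(-22629\right) = \left(-1 - 8\right) \left(-22629\right) = \left(-9\right) \left(-22629\right) = 203661$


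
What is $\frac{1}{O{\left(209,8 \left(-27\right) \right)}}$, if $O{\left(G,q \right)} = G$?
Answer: $\frac{1}{209} \approx 0.0047847$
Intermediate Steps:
$\frac{1}{O{\left(209,8 \left(-27\right) \right)}} = \frac{1}{209}$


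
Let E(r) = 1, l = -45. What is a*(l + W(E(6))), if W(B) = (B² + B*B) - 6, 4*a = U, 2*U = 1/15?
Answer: -49/120 ≈ -0.40833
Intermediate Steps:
U = 1/30 (U = (½)/15 = (½)*(1/15) = 1/30 ≈ 0.033333)
a = 1/120 (a = (¼)*(1/30) = 1/120 ≈ 0.0083333)
W(B) = -6 + 2*B² (W(B) = (B² + B²) - 6 = 2*B² - 6 = -6 + 2*B²)
a*(l + W(E(6))) = (-45 + (-6 + 2*1²))/120 = (-45 + (-6 + 2*1))/120 = (-45 + (-6 + 2))/120 = (-45 - 4)/120 = (1/120)*(-49) = -49/120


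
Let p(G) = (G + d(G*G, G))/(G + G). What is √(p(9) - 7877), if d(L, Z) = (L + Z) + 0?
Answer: I*√31486/2 ≈ 88.721*I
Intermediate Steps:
d(L, Z) = L + Z
p(G) = (G² + 2*G)/(2*G) (p(G) = (G + (G*G + G))/(G + G) = (G + (G² + G))/((2*G)) = (G + (G + G²))*(1/(2*G)) = (G² + 2*G)*(1/(2*G)) = (G² + 2*G)/(2*G))
√(p(9) - 7877) = √((1 + (½)*9) - 7877) = √((1 + 9/2) - 7877) = √(11/2 - 7877) = √(-15743/2) = I*√31486/2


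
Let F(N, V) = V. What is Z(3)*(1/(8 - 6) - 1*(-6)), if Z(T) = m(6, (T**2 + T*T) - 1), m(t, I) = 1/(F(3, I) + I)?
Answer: 13/68 ≈ 0.19118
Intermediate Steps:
m(t, I) = 1/(2*I) (m(t, I) = 1/(I + I) = 1/(2*I))
Z(T) = 1/(2*(-1 + 2*T**2)) (Z(T) = 1/(2*((T**2 + T*T) - 1)) = 1/(2*((T**2 + T**2) - 1)) = 1/(2*(2*T**2 - 1)) = 1/(2*(-1 + 2*T**2)))
Z(3)*(1/(8 - 6) - 1*(-6)) = (1/(2*(-1 + 2*3**2)))*(1/(8 - 6) - 1*(-6)) = (1/(2*(-1 + 2*9)))*(1/2 + 6) = (1/(2*(-1 + 18)))*(1/2 + 6) = ((1/2)/17)*(13/2) = ((1/2)*(1/17))*(13/2) = (1/34)*(13/2) = 13/68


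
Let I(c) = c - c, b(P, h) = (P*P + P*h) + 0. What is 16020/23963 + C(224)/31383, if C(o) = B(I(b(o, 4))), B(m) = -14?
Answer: 502420178/752030829 ≈ 0.66808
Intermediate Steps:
b(P, h) = P**2 + P*h (b(P, h) = (P**2 + P*h) + 0 = P**2 + P*h)
I(c) = 0
C(o) = -14
16020/23963 + C(224)/31383 = 16020/23963 - 14/31383 = 502420178/752030829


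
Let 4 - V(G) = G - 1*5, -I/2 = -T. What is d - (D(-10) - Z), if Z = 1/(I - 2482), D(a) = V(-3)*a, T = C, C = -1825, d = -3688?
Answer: -21878977/6132 ≈ -3568.0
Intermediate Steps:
T = -1825
I = -3650 (I = -(-2)*(-1825) = -2*1825 = -3650)
V(G) = 9 - G (V(G) = 4 - (G - 1*5) = 4 - (G - 5) = 4 - (-5 + G) = 4 + (5 - G) = 9 - G)
D(a) = 12*a (D(a) = (9 - 1*(-3))*a = (9 + 3)*a = 12*a)
Z = -1/6132 (Z = 1/(-3650 - 2482) = 1/(-6132) = -1/6132 ≈ -0.00016308)
d - (D(-10) - Z) = -3688 - (12*(-10) - 1*(-1/6132)) = -3688 - (-120 + 1/6132) = -3688 - 1*(-735839/6132) = -3688 + 735839/6132 = -21878977/6132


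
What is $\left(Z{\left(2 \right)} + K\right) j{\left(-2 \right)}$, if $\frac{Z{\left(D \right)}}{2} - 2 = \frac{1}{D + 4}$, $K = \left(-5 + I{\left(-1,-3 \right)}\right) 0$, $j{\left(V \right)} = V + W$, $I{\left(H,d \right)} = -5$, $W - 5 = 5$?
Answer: $\frac{104}{3} \approx 34.667$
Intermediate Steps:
$W = 10$ ($W = 5 + 5 = 10$)
$j{\left(V \right)} = 10 + V$ ($j{\left(V \right)} = V + 10 = 10 + V$)
$K = 0$ ($K = \left(-5 - 5\right) 0 = \left(-10\right) 0 = 0$)
$Z{\left(D \right)} = 4 + \frac{2}{4 + D}$ ($Z{\left(D \right)} = 4 + \frac{2}{D + 4} = 4 + \frac{2}{4 + D}$)
$\left(Z{\left(2 \right)} + K\right) j{\left(-2 \right)} = \left(\frac{2 \left(9 + 2 \cdot 2\right)}{4 + 2} + 0\right) \left(10 - 2\right) = \left(\frac{2 \left(9 + 4\right)}{6} + 0\right) 8 = \left(2 \cdot \frac{1}{6} \cdot 13 + 0\right) 8 = \left(\frac{13}{3} + 0\right) 8 = \frac{13}{3} \cdot 8 = \frac{104}{3}$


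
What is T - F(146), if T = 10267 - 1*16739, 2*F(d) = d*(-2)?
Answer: -6326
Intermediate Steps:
F(d) = -d (F(d) = (d*(-2))/2 = (-2*d)/2 = -d)
T = -6472 (T = 10267 - 16739 = -6472)
T - F(146) = -6472 - (-1)*146 = -6472 - 1*(-146) = -6472 + 146 = -6326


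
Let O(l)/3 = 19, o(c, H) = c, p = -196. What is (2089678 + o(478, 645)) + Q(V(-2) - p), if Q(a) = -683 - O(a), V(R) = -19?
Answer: 2089416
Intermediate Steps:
O(l) = 57 (O(l) = 3*19 = 57)
Q(a) = -740 (Q(a) = -683 - 1*57 = -683 - 57 = -740)
(2089678 + o(478, 645)) + Q(V(-2) - p) = (2089678 + 478) - 740 = 2090156 - 740 = 2089416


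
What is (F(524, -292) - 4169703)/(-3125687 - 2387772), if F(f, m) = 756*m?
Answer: 4390455/5513459 ≈ 0.79632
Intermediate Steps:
(F(524, -292) - 4169703)/(-3125687 - 2387772) = (756*(-292) - 4169703)/(-3125687 - 2387772) = (-220752 - 4169703)/(-5513459) = -4390455*(-1/5513459) = 4390455/5513459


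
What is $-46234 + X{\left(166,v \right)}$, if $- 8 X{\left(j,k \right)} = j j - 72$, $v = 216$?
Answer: $- \frac{99339}{2} \approx -49670.0$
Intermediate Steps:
$X{\left(j,k \right)} = 9 - \frac{j^{2}}{8}$ ($X{\left(j,k \right)} = - \frac{j j - 72}{8} = - \frac{j^{2} - 72}{8} = - \frac{-72 + j^{2}}{8} = 9 - \frac{j^{2}}{8}$)
$-46234 + X{\left(166,v \right)} = -46234 + \left(9 - \frac{166^{2}}{8}\right) = -46234 + \left(9 - \frac{6889}{2}\right) = -46234 - \frac{6871}{2} = - \frac{99339}{2}$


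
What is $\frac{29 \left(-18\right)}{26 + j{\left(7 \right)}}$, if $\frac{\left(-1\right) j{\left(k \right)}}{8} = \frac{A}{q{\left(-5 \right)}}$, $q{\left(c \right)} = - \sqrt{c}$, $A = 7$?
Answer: $- \frac{1885}{181} - \frac{812 i \sqrt{5}}{181} \approx -10.414 - 10.031 i$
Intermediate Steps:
$j{\left(k \right)} = - \frac{56 i \sqrt{5}}{5}$ ($j{\left(k \right)} = - 8 \frac{7}{\left(-1\right) \sqrt{-5}} = - 8 \frac{7}{\left(-1\right) i \sqrt{5}} = - 8 \cdot 7 \frac{i \sqrt{5}}{5} = - 8 \frac{7 i \sqrt{5}}{5} = - \frac{56 i \sqrt{5}}{5}$)
$\frac{29 \left(-18\right)}{26 + j{\left(7 \right)}} = \frac{29 \left(-18\right)}{26 - \frac{56 i \sqrt{5}}{5}} = - \frac{522}{26 - \frac{56 i \sqrt{5}}{5}}$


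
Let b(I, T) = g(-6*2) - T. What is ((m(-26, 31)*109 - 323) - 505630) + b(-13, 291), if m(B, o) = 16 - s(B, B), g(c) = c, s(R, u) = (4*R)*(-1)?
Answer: -515848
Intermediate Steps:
s(R, u) = -4*R
m(B, o) = 16 + 4*B (m(B, o) = 16 - (-4)*B = 16 + 4*B)
b(I, T) = -12 - T (b(I, T) = -6*2 - T = -12 - T)
((m(-26, 31)*109 - 323) - 505630) + b(-13, 291) = (((16 + 4*(-26))*109 - 323) - 505630) + (-12 - 1*291) = (((16 - 104)*109 - 323) - 505630) + (-12 - 291) = ((-88*109 - 323) - 505630) - 303 = ((-9592 - 323) - 505630) - 303 = (-9915 - 505630) - 303 = -515545 - 303 = -515848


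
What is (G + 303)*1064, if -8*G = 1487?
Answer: 124621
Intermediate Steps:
G = -1487/8 (G = -1/8*1487 = -1487/8 ≈ -185.88)
(G + 303)*1064 = (-1487/8 + 303)*1064 = (937/8)*1064 = 124621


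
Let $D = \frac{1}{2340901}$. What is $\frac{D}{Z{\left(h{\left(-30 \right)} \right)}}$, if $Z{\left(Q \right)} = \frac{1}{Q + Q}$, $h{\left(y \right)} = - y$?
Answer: $\frac{60}{2340901} \approx 2.5631 \cdot 10^{-5}$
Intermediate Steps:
$D = \frac{1}{2340901} \approx 4.2719 \cdot 10^{-7}$
$Z{\left(Q \right)} = \frac{1}{2 Q}$
$\frac{D}{Z{\left(h{\left(-30 \right)} \right)}} = \frac{1}{2340901 \frac{1}{2 \left(\left(-1\right) \left(-30\right)\right)}} = \frac{1}{2340901 \frac{1}{2 \cdot 30}} = \frac{1}{2340901 \cdot \frac{1}{2} \cdot \frac{1}{30}} = \frac{\frac{1}{\frac{1}{60}}}{2340901} = \frac{1}{2340901} \cdot 60 = \frac{60}{2340901}$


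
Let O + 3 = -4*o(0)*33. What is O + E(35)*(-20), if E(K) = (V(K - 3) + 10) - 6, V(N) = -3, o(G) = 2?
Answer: -287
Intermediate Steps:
E(K) = 1 (E(K) = (-3 + 10) - 6 = 7 - 6 = 1)
O = -267 (O = -3 - 4*2*33 = -3 - 8*33 = -3 - 264 = -267)
O + E(35)*(-20) = -267 + 1*(-20) = -267 - 20 = -287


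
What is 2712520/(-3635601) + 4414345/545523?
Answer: 1618783894265/220367107147 ≈ 7.3458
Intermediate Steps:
2712520/(-3635601) + 4414345/545523 = 2712520*(-1/3635601) + 4414345*(1/545523) = -2712520/3635601 + 4414345/545523 = 1618783894265/220367107147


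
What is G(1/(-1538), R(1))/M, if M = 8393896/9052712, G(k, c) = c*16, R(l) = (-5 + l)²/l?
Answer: 289686784/1049237 ≈ 276.09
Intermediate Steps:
R(l) = (-5 + l)²/l
G(k, c) = 16*c
M = 1049237/1131589 (M = 8393896*(1/9052712) = 1049237/1131589 ≈ 0.92722)
G(1/(-1538), R(1))/M = (16*((-5 + 1)²/1))/(1049237/1131589) = (16*(1*(-4)²))*(1131589/1049237) = (16*(1*16))*(1131589/1049237) = (16*16)*(1131589/1049237) = 256*(1131589/1049237) = 289686784/1049237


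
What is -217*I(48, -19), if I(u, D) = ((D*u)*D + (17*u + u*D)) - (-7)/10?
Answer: -37394959/10 ≈ -3.7395e+6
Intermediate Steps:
I(u, D) = 7/10 + 17*u + D*u + u*D² (I(u, D) = (u*D² + (17*u + D*u)) - (-7)/10 = (17*u + D*u + u*D²) - 1*(-7/10) = (17*u + D*u + u*D²) + 7/10 = 7/10 + 17*u + D*u + u*D²)
-217*I(48, -19) = -217*(7/10 + 17*48 - 19*48 + 48*(-19)²) = -217*(7/10 + 816 - 912 + 48*361) = -217*(7/10 + 816 - 912 + 17328) = -217*172327/10 = -37394959/10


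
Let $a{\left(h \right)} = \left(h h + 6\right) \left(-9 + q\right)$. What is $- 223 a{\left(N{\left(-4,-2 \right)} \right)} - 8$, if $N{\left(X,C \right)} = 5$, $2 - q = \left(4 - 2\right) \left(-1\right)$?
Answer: $34557$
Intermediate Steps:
$q = 4$ ($q = 2 - \left(4 - 2\right) \left(-1\right) = 2 - 2 \left(-1\right) = 2 - -2 = 2 + 2 = 4$)
$a{\left(h \right)} = -30 - 5 h^{2}$ ($a{\left(h \right)} = \left(h h + 6\right) \left(-9 + 4\right) = \left(h^{2} + 6\right) \left(-5\right) = \left(6 + h^{2}\right) \left(-5\right) = -30 - 5 h^{2}$)
$- 223 a{\left(N{\left(-4,-2 \right)} \right)} - 8 = - 223 \left(-30 - 5 \cdot 5^{2}\right) - 8 = - 223 \left(-30 - 125\right) - 8 = \left(-223\right) \left(-155\right) - 8 = 34565 - 8 = 34557$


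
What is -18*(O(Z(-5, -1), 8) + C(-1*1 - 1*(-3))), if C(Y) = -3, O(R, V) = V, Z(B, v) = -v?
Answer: -90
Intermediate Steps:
-18*(O(Z(-5, -1), 8) + C(-1*1 - 1*(-3))) = -18*(8 - 3) = -18*5 = -90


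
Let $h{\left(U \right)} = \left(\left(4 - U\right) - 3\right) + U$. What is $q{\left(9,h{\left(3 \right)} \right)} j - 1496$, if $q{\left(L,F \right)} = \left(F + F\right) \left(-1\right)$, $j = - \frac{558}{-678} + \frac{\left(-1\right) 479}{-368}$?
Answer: $- \frac{31193183}{20792} \approx -1500.3$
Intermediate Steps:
$h{\left(U \right)} = 1$ ($h{\left(U \right)} = \left(1 - U\right) + U = 1$)
$j = \frac{88351}{41584}$ ($j = \left(-558\right) \left(- \frac{1}{678}\right) - - \frac{479}{368} = \frac{93}{113} + \frac{479}{368} = \frac{88351}{41584} \approx 2.1246$)
$q{\left(L,F \right)} = - 2 F$ ($q{\left(L,F \right)} = 2 F \left(-1\right) = - 2 F$)
$q{\left(9,h{\left(3 \right)} \right)} j - 1496 = \left(-2\right) 1 \cdot \frac{88351}{41584} - 1496 = \left(-2\right) \frac{88351}{41584} - 1496 = - \frac{88351}{20792} - 1496 = - \frac{31193183}{20792}$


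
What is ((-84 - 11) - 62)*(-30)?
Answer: 4710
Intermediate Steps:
((-84 - 11) - 62)*(-30) = (-95 - 62)*(-30) = -157*(-30) = 4710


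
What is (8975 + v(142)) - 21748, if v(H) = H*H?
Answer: 7391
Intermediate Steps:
v(H) = H²
(8975 + v(142)) - 21748 = (8975 + 142²) - 21748 = (8975 + 20164) - 21748 = 29139 - 21748 = 7391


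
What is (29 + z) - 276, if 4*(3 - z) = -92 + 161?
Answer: -1045/4 ≈ -261.25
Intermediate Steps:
z = -57/4 (z = 3 - (-92 + 161)/4 = 3 - ¼*69 = 3 - 69/4 = -57/4 ≈ -14.250)
(29 + z) - 276 = (29 - 57/4) - 276 = 59/4 - 276 = -1045/4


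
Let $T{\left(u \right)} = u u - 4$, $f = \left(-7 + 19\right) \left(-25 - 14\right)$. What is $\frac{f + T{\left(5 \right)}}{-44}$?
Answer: $\frac{447}{44} \approx 10.159$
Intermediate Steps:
$f = -468$ ($f = 12 \left(-39\right) = -468$)
$T{\left(u \right)} = -4 + u^{2}$ ($T{\left(u \right)} = u^{2} - 4 = -4 + u^{2}$)
$\frac{f + T{\left(5 \right)}}{-44} = \frac{-468 - \left(4 - 5^{2}\right)}{-44} = \left(-468 + \left(-4 + 25\right)\right) \left(- \frac{1}{44}\right) = \left(-468 + 21\right) \left(- \frac{1}{44}\right) = \left(-447\right) \left(- \frac{1}{44}\right) = \frac{447}{44}$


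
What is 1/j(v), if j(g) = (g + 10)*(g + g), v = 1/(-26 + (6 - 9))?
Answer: -841/578 ≈ -1.4550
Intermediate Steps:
v = -1/29 (v = 1/(-26 - 3) = 1/(-29) = -1/29 ≈ -0.034483)
j(g) = 2*g*(10 + g) (j(g) = (10 + g)*(2*g) = 2*g*(10 + g))
1/j(v) = 1/(2*(-1/29)*(10 - 1/29)) = 1/(2*(-1/29)*(289/29)) = 1/(-578/841) = -841/578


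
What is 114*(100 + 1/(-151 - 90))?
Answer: 2747286/241 ≈ 11400.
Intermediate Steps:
114*(100 + 1/(-151 - 90)) = 114*(100 + 1/(-241)) = 114*(100 - 1/241) = 114*(24099/241) = 2747286/241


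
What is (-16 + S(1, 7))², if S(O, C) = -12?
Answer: 784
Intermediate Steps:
(-16 + S(1, 7))² = (-16 - 12)² = (-28)² = 784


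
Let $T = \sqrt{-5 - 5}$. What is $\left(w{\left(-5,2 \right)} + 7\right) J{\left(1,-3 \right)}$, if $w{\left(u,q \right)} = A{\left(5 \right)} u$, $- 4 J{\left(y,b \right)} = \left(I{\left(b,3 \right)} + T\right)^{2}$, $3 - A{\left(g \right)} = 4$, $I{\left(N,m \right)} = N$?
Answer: $3 + 18 i \sqrt{10} \approx 3.0 + 56.921 i$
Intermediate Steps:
$A{\left(g \right)} = -1$ ($A{\left(g \right)} = 3 - 4 = -1$)
$T = i \sqrt{10}$ ($T = \sqrt{-10} = i \sqrt{10} \approx 3.1623 i$)
$J{\left(y,b \right)} = - \frac{\left(b + i \sqrt{10}\right)^{2}}{4}$
$w{\left(u,q \right)} = - u$
$\left(w{\left(-5,2 \right)} + 7\right) J{\left(1,-3 \right)} = \left(\left(-1\right) \left(-5\right) + 7\right) \left(- \frac{\left(-3 + i \sqrt{10}\right)^{2}}{4}\right) = \left(5 + 7\right) \left(- \frac{\left(-3 + i \sqrt{10}\right)^{2}}{4}\right) = 12 \left(- \frac{\left(-3 + i \sqrt{10}\right)^{2}}{4}\right) = - 3 \left(-3 + i \sqrt{10}\right)^{2}$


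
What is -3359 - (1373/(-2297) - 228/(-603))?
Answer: -1550738822/461697 ≈ -3358.8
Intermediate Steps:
-3359 - (1373/(-2297) - 228/(-603)) = -3359 - (1373*(-1/2297) - 228*(-1/603)) = -3359 - (-1373/2297 + 76/201) = -3359 - 1*(-101401/461697) = -3359 + 101401/461697 = -1550738822/461697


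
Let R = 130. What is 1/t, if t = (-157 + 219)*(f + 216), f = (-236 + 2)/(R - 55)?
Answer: 25/329964 ≈ 7.5766e-5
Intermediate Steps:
f = -78/25 (f = (-236 + 2)/(130 - 55) = -234/75 = -234*1/75 = -78/25 ≈ -3.1200)
t = 329964/25 (t = (-157 + 219)*(-78/25 + 216) = 62*(5322/25) = 329964/25 ≈ 13199.)
1/t = 1/(329964/25) = 25/329964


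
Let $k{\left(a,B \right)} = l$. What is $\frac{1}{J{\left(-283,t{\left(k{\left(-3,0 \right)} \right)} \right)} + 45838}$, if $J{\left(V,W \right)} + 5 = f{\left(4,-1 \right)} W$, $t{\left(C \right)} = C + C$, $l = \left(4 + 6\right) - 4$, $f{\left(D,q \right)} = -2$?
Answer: $\frac{1}{45809} \approx 2.183 \cdot 10^{-5}$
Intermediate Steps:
$l = 6$ ($l = 10 - 4 = 6$)
$k{\left(a,B \right)} = 6$
$t{\left(C \right)} = 2 C$
$J{\left(V,W \right)} = -5 - 2 W$
$\frac{1}{J{\left(-283,t{\left(k{\left(-3,0 \right)} \right)} \right)} + 45838} = \frac{1}{\left(-5 - 2 \cdot 2 \cdot 6\right) + 45838} = \frac{1}{\left(-5 - 24\right) + 45838} = \frac{1}{-29 + 45838} = \frac{1}{45809}$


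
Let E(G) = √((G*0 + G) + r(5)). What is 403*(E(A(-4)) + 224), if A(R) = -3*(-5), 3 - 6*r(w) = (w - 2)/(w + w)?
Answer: 90272 + 403*√1545/10 ≈ 91856.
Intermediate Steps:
r(w) = ½ - (-2 + w)/(12*w) (r(w) = ½ - (w - 2)/(6*(w + w)) = ½ - (-2 + w)/(6*(2*w)) = ½ - (-2 + w)*1/(2*w)/6 = ½ - (-2 + w)/(12*w))
A(R) = 15
E(G) = √(9/20 + G) (E(G) = √((G*0 + G) + (1/12)*(2 + 5*5)/5) = √((0 + G) + (1/12)*(⅕)*(2 + 25)) = √(G + (1/12)*(⅕)*27) = √(G + 9/20) = √(9/20 + G))
403*(E(A(-4)) + 224) = 403*(√(45 + 100*15)/10 + 224) = 403*(√(45 + 1500)/10 + 224) = 403*(√1545/10 + 224) = 403*(224 + √1545/10) = 90272 + 403*√1545/10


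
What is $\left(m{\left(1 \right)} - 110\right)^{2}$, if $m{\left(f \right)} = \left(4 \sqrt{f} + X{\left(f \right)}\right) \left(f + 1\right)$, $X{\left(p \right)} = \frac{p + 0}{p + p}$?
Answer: $10201$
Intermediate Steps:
$X{\left(p \right)} = \frac{1}{2}$ ($X{\left(p \right)} = \frac{p}{2 p} = p \frac{1}{2 p} = \frac{1}{2}$)
$m{\left(f \right)} = \left(1 + f\right) \left(\frac{1}{2} + 4 \sqrt{f}\right)$ ($m{\left(f \right)} = \left(4 \sqrt{f} + \frac{1}{2}\right) \left(f + 1\right) = \left(\frac{1}{2} + 4 \sqrt{f}\right) \left(1 + f\right) = \left(1 + f\right) \left(\frac{1}{2} + 4 \sqrt{f}\right)$)
$\left(m{\left(1 \right)} - 110\right)^{2} = \left(\left(\frac{1}{2} + \frac{1}{2} \cdot 1 + 4 \sqrt{1} + 4 \cdot 1^{\frac{3}{2}}\right) - 110\right)^{2} = \left(\left(\frac{1}{2} + \frac{1}{2} + 4 \cdot 1 + 4 \cdot 1\right) - 110\right)^{2} = \left(\left(\frac{1}{2} + \frac{1}{2} + 4 + 4\right) - 110\right)^{2} = \left(9 - 110\right)^{2} = \left(-101\right)^{2} = 10201$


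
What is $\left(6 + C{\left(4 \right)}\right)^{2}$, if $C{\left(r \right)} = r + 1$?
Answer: $121$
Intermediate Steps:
$C{\left(r \right)} = 1 + r$
$\left(6 + C{\left(4 \right)}\right)^{2} = \left(6 + \left(1 + 4\right)\right)^{2} = \left(6 + 5\right)^{2} = 11^{2} = 121$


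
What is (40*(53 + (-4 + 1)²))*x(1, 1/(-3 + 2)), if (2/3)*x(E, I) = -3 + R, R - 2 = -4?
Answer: -18600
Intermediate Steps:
R = -2 (R = 2 - 4 = -2)
x(E, I) = -15/2 (x(E, I) = 3*(-3 - 2)/2 = (3/2)*(-5) = -15/2)
(40*(53 + (-4 + 1)²))*x(1, 1/(-3 + 2)) = (40*(53 + (-4 + 1)²))*(-15/2) = (40*(53 + (-3)²))*(-15/2) = (40*(53 + 9))*(-15/2) = (40*62)*(-15/2) = 2480*(-15/2) = -18600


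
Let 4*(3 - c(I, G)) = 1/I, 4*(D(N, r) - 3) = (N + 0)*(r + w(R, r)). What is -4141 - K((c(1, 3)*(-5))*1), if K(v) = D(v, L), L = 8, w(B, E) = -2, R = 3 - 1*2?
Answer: -32987/8 ≈ -4123.4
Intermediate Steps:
R = 1 (R = 3 - 2 = 1)
D(N, r) = 3 + N*(-2 + r)/4 (D(N, r) = 3 + ((N + 0)*(r - 2))/4 = 3 + (N*(-2 + r))/4 = 3 + N*(-2 + r)/4)
c(I, G) = 3 - 1/(4*I)
K(v) = 3 + 3*v/2 (K(v) = 3 - v/2 + (¼)*v*8 = 3 - v/2 + 2*v = 3 + 3*v/2)
-4141 - K((c(1, 3)*(-5))*1) = -4141 - (3 + 3*(((3 - ¼/1)*(-5))*1)/2) = -4141 - (3 + 3*(((3 - ¼*1)*(-5))*1)/2) = -4141 - (3 + 3*(((3 - ¼)*(-5))*1)/2) = -4141 - (3 + 3*(((11/4)*(-5))*1)/2) = -4141 - (3 + 3*(-55/4*1)/2) = -4141 - (3 + (3/2)*(-55/4)) = -4141 - (3 - 165/8) = -4141 - 1*(-141/8) = -4141 + 141/8 = -32987/8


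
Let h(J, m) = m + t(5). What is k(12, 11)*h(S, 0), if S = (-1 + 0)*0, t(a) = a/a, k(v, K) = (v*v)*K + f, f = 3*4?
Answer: 1596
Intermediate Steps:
f = 12
k(v, K) = 12 + K*v**2 (k(v, K) = (v*v)*K + 12 = v**2*K + 12 = K*v**2 + 12 = 12 + K*v**2)
t(a) = 1
S = 0 (S = -1*0 = 0)
h(J, m) = 1 + m (h(J, m) = m + 1 = 1 + m)
k(12, 11)*h(S, 0) = (12 + 11*12**2)*(1 + 0) = (12 + 11*144)*1 = (12 + 1584)*1 = 1596*1 = 1596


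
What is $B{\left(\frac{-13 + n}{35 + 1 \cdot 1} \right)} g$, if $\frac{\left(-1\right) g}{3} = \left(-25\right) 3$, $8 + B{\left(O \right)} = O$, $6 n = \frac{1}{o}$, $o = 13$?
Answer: $- \frac{586925}{312} \approx -1881.2$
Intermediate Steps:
$n = \frac{1}{78}$ ($n = \frac{1}{6 \cdot 13} = \frac{1}{6} \cdot \frac{1}{13} = \frac{1}{78} \approx 0.012821$)
$B{\left(O \right)} = -8 + O$
$g = 225$ ($g = - 3 \left(\left(-25\right) 3\right) = \left(-3\right) \left(-75\right) = 225$)
$B{\left(\frac{-13 + n}{35 + 1 \cdot 1} \right)} g = \left(-8 + \frac{-13 + \frac{1}{78}}{35 + 1 \cdot 1}\right) 225 = \left(-8 - \frac{1013}{78 \left(35 + 1\right)}\right) 225 = \left(-8 - \frac{1013}{78 \cdot 36}\right) 225 = \left(-8 - \frac{1013}{2808}\right) 225 = \left(- \frac{23477}{2808}\right) 225 = - \frac{586925}{312}$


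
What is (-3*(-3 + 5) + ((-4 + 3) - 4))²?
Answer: 121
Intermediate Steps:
(-3*(-3 + 5) + ((-4 + 3) - 4))² = (-3*2 + (-1 - 4))² = (-6 - 5)² = (-11)² = 121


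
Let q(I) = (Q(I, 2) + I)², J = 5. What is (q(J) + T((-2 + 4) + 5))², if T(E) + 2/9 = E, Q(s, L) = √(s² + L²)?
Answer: 534109/81 + 10940*√29/9 ≈ 13140.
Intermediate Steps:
Q(s, L) = √(L² + s²)
q(I) = (I + √(4 + I²))² (q(I) = (√(2² + I²) + I)² = (√(4 + I²) + I)² = (I + √(4 + I²))²)
T(E) = -2/9 + E
(q(J) + T((-2 + 4) + 5))² = ((5 + √(4 + 5²))² + (-2/9 + ((-2 + 4) + 5)))² = ((5 + √(4 + 25))² + (-2/9 + (2 + 5)))² = ((5 + √29)² + (-2/9 + 7))² = ((5 + √29)² + 61/9)² = (61/9 + (5 + √29)²)²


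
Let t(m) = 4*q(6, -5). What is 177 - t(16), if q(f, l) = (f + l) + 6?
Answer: 149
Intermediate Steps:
q(f, l) = 6 + f + l
t(m) = 28 (t(m) = 4*(6 + 6 - 5) = 4*7 = 28)
177 - t(16) = 177 - 1*28 = 177 - 28 = 149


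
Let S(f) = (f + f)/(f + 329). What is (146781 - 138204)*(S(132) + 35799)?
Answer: 141551402931/461 ≈ 3.0705e+8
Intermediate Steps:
S(f) = 2*f/(329 + f) (S(f) = (2*f)/(329 + f) = 2*f/(329 + f))
(146781 - 138204)*(S(132) + 35799) = (146781 - 138204)*(2*132/(329 + 132) + 35799) = 8577*(2*132/461 + 35799) = 8577*(2*132*(1/461) + 35799) = 8577*(264/461 + 35799) = 8577*(16503603/461) = 141551402931/461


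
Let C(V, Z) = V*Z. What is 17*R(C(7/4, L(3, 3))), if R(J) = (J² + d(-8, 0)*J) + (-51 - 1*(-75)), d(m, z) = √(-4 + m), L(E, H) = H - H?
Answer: 408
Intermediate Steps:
L(E, H) = 0
R(J) = 24 + J² + 2*I*J*√3 (R(J) = (J² + √(-4 - 8)*J) + (-51 - 1*(-75)) = (J² + √(-12)*J) + (-51 + 75) = (J² + (2*I*√3)*J) + 24 = (J² + 2*I*J*√3) + 24 = 24 + J² + 2*I*J*√3)
17*R(C(7/4, L(3, 3))) = 17*(24 + ((7/4)*0)² + 2*I*((7/4)*0)*√3) = 17*(24 + 0² + 2*I*0*√3) = 17*(24 + 0 + 0) = 17*24 = 408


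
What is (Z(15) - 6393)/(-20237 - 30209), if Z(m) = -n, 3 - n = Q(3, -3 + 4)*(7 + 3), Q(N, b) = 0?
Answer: 3198/25223 ≈ 0.12679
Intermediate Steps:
n = 3 (n = 3 - 0*(7 + 3) = 3 - 0*10 = 3 - 1*0 = 3 + 0 = 3)
Z(m) = -3 (Z(m) = -1*3 = -3)
(Z(15) - 6393)/(-20237 - 30209) = (-3 - 6393)/(-20237 - 30209) = -6396/(-50446) = -6396*(-1/50446) = 3198/25223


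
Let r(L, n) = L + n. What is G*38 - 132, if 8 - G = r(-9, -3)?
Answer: 628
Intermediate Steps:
G = 20 (G = 8 - (-9 - 3) = 8 - 1*(-12) = 8 + 12 = 20)
G*38 - 132 = 20*38 - 132 = 760 - 132 = 628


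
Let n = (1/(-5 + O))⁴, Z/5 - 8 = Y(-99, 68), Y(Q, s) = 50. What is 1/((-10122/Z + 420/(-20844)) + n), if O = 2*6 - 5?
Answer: -4029840/140484647 ≈ -0.028685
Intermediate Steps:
O = 7 (O = 12 - 5 = 7)
Z = 290 (Z = 40 + 5*50 = 40 + 250 = 290)
n = 1/16 (n = (1/(-5 + 7))⁴ = (1/2)⁴ = (½)⁴ = 1/16 ≈ 0.062500)
1/((-10122/Z + 420/(-20844)) + n) = 1/((-10122/290 + 420/(-20844)) + 1/16) = 1/((-10122*1/290 + 420*(-1/20844)) + 1/16) = 1/((-5061/145 - 35/1737) + 1/16) = 1/(-8796032/251865 + 1/16) = 1/(-140484647/4029840) = -4029840/140484647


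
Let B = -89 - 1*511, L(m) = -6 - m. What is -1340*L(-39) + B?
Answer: -44820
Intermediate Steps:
B = -600 (B = -89 - 511 = -600)
-1340*L(-39) + B = -1340*(-6 - 1*(-39)) - 600 = -1340*(-6 + 39) - 600 = -1340*33 - 600 = -44220 - 600 = -44820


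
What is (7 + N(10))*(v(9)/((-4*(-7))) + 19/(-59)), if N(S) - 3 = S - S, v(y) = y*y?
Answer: 21235/826 ≈ 25.708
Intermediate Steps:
v(y) = y²
N(S) = 3 (N(S) = 3 + (S - S) = 3 + 0 = 3)
(7 + N(10))*(v(9)/((-4*(-7))) + 19/(-59)) = (7 + 3)*(9²/((-4*(-7))) + 19/(-59)) = 10*(81/28 + 19*(-1/59)) = 10*(81*(1/28) - 19/59) = 10*(81/28 - 19/59) = 10*(4247/1652) = 21235/826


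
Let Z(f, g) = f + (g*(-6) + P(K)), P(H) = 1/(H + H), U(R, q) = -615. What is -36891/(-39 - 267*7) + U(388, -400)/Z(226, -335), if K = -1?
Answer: 18065869/947852 ≈ 19.060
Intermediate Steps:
P(H) = 1/(2*H)
Z(f, g) = -½ + f - 6*g (Z(f, g) = f + (g*(-6) + (½)/(-1)) = f + (-6*g + (½)*(-1)) = f + (-6*g - ½) = f + (-½ - 6*g) = -½ + f - 6*g)
-36891/(-39 - 267*7) + U(388, -400)/Z(226, -335) = -36891/(-39 - 267*7) - 615/(-½ + 226 - 6*(-335)) = -36891/(-39 - 1869) - 615/(-½ + 226 + 2010) = -36891/(-1908) - 615/4471/2 = -36891*(-1/1908) - 615*2/4471 = 4099/212 - 1230/4471 = 18065869/947852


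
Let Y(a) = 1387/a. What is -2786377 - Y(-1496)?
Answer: -4168418605/1496 ≈ -2.7864e+6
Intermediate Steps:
-2786377 - Y(-1496) = -2786377 - 1387/(-1496) = -2786377 - 1387*(-1)/1496 = -2786377 - 1*(-1387/1496) = -2786377 + 1387/1496 = -4168418605/1496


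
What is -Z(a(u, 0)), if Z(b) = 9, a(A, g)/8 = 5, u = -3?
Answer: -9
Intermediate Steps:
a(A, g) = 40 (a(A, g) = 8*5 = 40)
-Z(a(u, 0)) = -1*9 = -9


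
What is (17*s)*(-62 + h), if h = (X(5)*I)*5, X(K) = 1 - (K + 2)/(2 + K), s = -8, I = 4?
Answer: 8432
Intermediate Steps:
X(K) = 0 (X(K) = 1 - (2 + K)/(2 + K) = 1 - 1*1 = 1 - 1 = 0)
h = 0 (h = (0*4)*5 = 0*5 = 0)
(17*s)*(-62 + h) = (17*(-8))*(-62 + 0) = -136*(-62) = 8432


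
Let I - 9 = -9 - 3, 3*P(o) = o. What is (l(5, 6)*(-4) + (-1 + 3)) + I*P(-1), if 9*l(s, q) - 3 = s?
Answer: -5/9 ≈ -0.55556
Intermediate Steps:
l(s, q) = ⅓ + s/9
P(o) = o/3
I = -3 (I = 9 + (-9 - 3) = 9 - 12 = -3)
(l(5, 6)*(-4) + (-1 + 3)) + I*P(-1) = ((⅓ + (⅑)*5)*(-4) + (-1 + 3)) - (-1) = ((⅓ + 5/9)*(-4) + 2) - 3*(-⅓) = ((8/9)*(-4) + 2) + 1 = (-32/9 + 2) + 1 = -14/9 + 1 = -5/9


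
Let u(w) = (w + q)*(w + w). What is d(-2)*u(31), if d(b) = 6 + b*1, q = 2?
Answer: 8184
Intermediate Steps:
u(w) = 2*w*(2 + w) (u(w) = (w + 2)*(w + w) = (2 + w)*(2*w) = 2*w*(2 + w))
d(b) = 6 + b
d(-2)*u(31) = (6 - 2)*(2*31*(2 + 31)) = 4*(2*31*33) = 4*2046 = 8184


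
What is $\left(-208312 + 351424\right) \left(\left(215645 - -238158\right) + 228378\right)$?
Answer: $97628287272$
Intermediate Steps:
$\left(-208312 + 351424\right) \left(\left(215645 - -238158\right) + 228378\right) = 143112 \left(\left(215645 + 238158\right) + 228378\right) = 143112 \left(453803 + 228378\right) = 143112 \cdot 682181 = 97628287272$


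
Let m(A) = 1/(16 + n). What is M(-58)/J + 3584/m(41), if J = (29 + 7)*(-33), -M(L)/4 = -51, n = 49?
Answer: 23063023/99 ≈ 2.3296e+5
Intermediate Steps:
m(A) = 1/65 (m(A) = 1/(16 + 49) = 1/65)
M(L) = 204 (M(L) = -4*(-51) = 204)
J = -1188 (J = 36*(-33) = -1188)
M(-58)/J + 3584/m(41) = 204/(-1188) + 3584/(1/65) = 204*(-1/1188) + 3584*65 = -17/99 + 232960 = 23063023/99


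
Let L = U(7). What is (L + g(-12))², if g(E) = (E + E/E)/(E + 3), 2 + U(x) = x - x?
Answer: 49/81 ≈ 0.60494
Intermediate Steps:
U(x) = -2 (U(x) = -2 + (x - x) = -2 + 0 = -2)
g(E) = (1 + E)/(3 + E) (g(E) = (E + 1)/(3 + E) = (1 + E)/(3 + E))
L = -2
(L + g(-12))² = (-2 + (1 - 12)/(3 - 12))² = (-2 - 11/(-9))² = (-2 - ⅑*(-11))² = (-2 + 11/9)² = (-7/9)² = 49/81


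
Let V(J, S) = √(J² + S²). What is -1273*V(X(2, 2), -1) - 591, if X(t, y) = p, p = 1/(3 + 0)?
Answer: -591 - 1273*√10/3 ≈ -1932.9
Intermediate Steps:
p = ⅓ (p = 1/3 = ⅓ ≈ 0.33333)
X(t, y) = ⅓
-1273*V(X(2, 2), -1) - 591 = -1273*√((⅓)² + (-1)²) - 591 = -1273*√(⅑ + 1) - 591 = -1273*√10/3 - 591 = -591 - 1273*√10/3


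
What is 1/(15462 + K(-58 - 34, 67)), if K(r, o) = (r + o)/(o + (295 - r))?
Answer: 454/7019723 ≈ 6.4675e-5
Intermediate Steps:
K(r, o) = (o + r)/(295 + o - r)
1/(15462 + K(-58 - 34, 67)) = 1/(15462 + (67 + (-58 - 34))/(295 + 67 - (-58 - 34))) = 1/(15462 + (67 - 92)/(295 + 67 - 1*(-92))) = 1/(15462 - 25/(295 + 67 + 92)) = 1/(15462 - 25/454) = 1/(7019723/454) = 454/7019723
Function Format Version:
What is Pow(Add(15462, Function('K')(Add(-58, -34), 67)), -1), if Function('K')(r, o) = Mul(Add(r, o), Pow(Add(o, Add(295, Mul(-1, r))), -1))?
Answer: Rational(454, 7019723) ≈ 6.4675e-5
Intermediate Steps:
Function('K')(r, o) = Mul(Pow(Add(295, o, Mul(-1, r)), -1), Add(o, r)) (Function('K')(r, o) = Mul(Add(o, r), Pow(Add(295, o, Mul(-1, r)), -1)) = Mul(Pow(Add(295, o, Mul(-1, r)), -1), Add(o, r)))
Pow(Add(15462, Function('K')(Add(-58, -34), 67)), -1) = Pow(Add(15462, Mul(Pow(Add(295, 67, Mul(-1, Add(-58, -34))), -1), Add(67, Add(-58, -34)))), -1) = Pow(Add(15462, Mul(Pow(Add(295, 67, Mul(-1, -92)), -1), Add(67, -92))), -1) = Pow(Add(15462, Mul(Pow(Add(295, 67, 92), -1), -25)), -1) = Pow(Add(15462, Mul(Pow(454, -1), -25)), -1) = Pow(Add(15462, Mul(Rational(1, 454), -25)), -1) = Pow(Add(15462, Rational(-25, 454)), -1) = Pow(Rational(7019723, 454), -1) = Rational(454, 7019723)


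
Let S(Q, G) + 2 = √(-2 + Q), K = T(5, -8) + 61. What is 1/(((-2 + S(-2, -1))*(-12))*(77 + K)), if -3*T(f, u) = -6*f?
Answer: 1/8880 + I/17760 ≈ 0.00011261 + 5.6306e-5*I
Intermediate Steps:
T(f, u) = 2*f (T(f, u) = -(-2)*f = 2*f)
K = 71 (K = 2*5 + 61 = 10 + 61 = 71)
S(Q, G) = -2 + √(-2 + Q)
1/(((-2 + S(-2, -1))*(-12))*(77 + K)) = 1/(((-2 + (-2 + √(-2 - 2)))*(-12))*(77 + 71)) = 1/(((-2 + (-2 + √(-4)))*(-12))*148) = 1/(((-2 + (-2 + 2*I))*(-12))*148) = 1/(((-4 + 2*I)*(-12))*148) = 1/((48 - 24*I)*148) = 1/(7104 - 3552*I) = (7104 + 3552*I)/63083520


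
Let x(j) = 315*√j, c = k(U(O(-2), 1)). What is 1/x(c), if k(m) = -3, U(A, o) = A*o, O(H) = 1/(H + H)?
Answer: -I*√3/945 ≈ -0.0018329*I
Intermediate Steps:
O(H) = 1/(2*H)
c = -3
1/x(c) = 1/(315*√(-3)) = 1/(315*(I*√3)) = 1/(315*I*√3) = -I*√3/945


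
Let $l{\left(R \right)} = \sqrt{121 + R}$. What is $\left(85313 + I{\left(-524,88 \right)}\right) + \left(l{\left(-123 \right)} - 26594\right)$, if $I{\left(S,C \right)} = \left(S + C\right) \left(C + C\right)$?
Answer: $-18017 + i \sqrt{2} \approx -18017.0 + 1.4142 i$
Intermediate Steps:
$I{\left(S,C \right)} = 2 C \left(C + S\right)$ ($I{\left(S,C \right)} = \left(C + S\right) 2 C = 2 C \left(C + S\right)$)
$\left(85313 + I{\left(-524,88 \right)}\right) + \left(l{\left(-123 \right)} - 26594\right) = \left(85313 + 2 \cdot 88 \left(88 - 524\right)\right) - \left(26594 - \sqrt{121 - 123}\right) = \left(85313 + 2 \cdot 88 \left(-436\right)\right) - \left(26594 - \sqrt{-2}\right) = \left(85313 - 76736\right) - \left(26594 - i \sqrt{2}\right) = 8577 - \left(26594 - i \sqrt{2}\right) = -18017 + i \sqrt{2}$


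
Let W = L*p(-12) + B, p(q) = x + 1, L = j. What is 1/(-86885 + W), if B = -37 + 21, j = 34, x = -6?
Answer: -1/87071 ≈ -1.1485e-5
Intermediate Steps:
L = 34
B = -16
p(q) = -5 (p(q) = -6 + 1 = -5)
W = -186 (W = 34*(-5) - 16 = -170 - 16 = -186)
1/(-86885 + W) = 1/(-86885 - 186) = 1/(-87071) = -1/87071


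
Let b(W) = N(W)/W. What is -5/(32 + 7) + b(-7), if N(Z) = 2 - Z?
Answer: -386/273 ≈ -1.4139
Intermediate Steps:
b(W) = (2 - W)/W
-5/(32 + 7) + b(-7) = -5/(32 + 7) + (2 - 1*(-7))/(-7) = -5/39 - (2 + 7)/7 = -5*1/39 - 1/7*9 = -5/39 - 9/7 = -386/273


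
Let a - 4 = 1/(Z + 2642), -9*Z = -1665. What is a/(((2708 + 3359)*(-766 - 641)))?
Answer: -11309/24132032463 ≈ -4.6863e-7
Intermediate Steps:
Z = 185 (Z = -⅑*(-1665) = 185)
a = 11309/2827 (a = 4 + 1/(185 + 2642) = 4 + 1/2827 = 11309/2827 ≈ 4.0004)
a/(((2708 + 3359)*(-766 - 641))) = 11309/(2827*(((2708 + 3359)*(-766 - 641)))) = 11309/(2827*((6067*(-1407)))) = (11309/2827)/(-8536269) = (11309/2827)*(-1/8536269) = -11309/24132032463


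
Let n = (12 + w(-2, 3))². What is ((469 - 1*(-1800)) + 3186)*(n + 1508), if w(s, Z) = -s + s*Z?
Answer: 8575260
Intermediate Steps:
w(s, Z) = -s + Z*s
n = 64 (n = (12 - 2*(-1 + 3))² = (12 - 2*2)² = (12 - 4)² = 8² = 64)
((469 - 1*(-1800)) + 3186)*(n + 1508) = ((469 - 1*(-1800)) + 3186)*(64 + 1508) = ((469 + 1800) + 3186)*1572 = (2269 + 3186)*1572 = 5455*1572 = 8575260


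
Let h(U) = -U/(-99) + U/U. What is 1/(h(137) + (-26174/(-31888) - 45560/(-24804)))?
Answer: 1087556184/5482859293 ≈ 0.19836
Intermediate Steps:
h(U) = 1 + U/99 (h(U) = -U*(-1/99) + 1 = U/99 + 1 = 1 + U/99)
1/(h(137) + (-26174/(-31888) - 45560/(-24804))) = 1/((1 + (1/99)*137) + (-26174/(-31888) - 45560/(-24804))) = 1/((1 + 137/99) + (-26174*(-1/31888) - 45560*(-1/24804))) = 1/(236/99 + (13087/15944 + 11390/6201)) = 1/(236/99 + 262754647/98868744) = 1/(5482859293/1087556184) = 1087556184/5482859293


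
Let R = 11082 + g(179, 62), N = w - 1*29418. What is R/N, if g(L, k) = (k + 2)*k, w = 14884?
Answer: -175/169 ≈ -1.0355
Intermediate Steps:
g(L, k) = k*(2 + k) (g(L, k) = (2 + k)*k = k*(2 + k))
N = -14534 (N = 14884 - 1*29418 = 14884 - 29418 = -14534)
R = 15050 (R = 11082 + 62*(2 + 62) = 11082 + 62*64 = 11082 + 3968 = 15050)
R/N = 15050/(-14534) = 15050*(-1/14534) = -175/169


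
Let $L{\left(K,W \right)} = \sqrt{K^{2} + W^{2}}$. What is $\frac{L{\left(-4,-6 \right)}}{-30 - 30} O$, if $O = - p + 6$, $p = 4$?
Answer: $- \frac{\sqrt{13}}{15} \approx -0.24037$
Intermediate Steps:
$O = 2$ ($O = \left(-1\right) 4 + 6 = -4 + 6 = 2$)
$\frac{L{\left(-4,-6 \right)}}{-30 - 30} O = \frac{\sqrt{\left(-4\right)^{2} + \left(-6\right)^{2}}}{-30 - 30} \cdot 2 = \frac{\sqrt{16 + 36}}{-60} \cdot 2 = - \frac{\sqrt{52}}{60} \cdot 2 = - \frac{2 \sqrt{13}}{60} \cdot 2 = - \frac{\sqrt{13}}{30} \cdot 2 = - \frac{\sqrt{13}}{15}$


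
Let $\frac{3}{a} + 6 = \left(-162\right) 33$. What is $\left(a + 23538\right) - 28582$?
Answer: $- \frac{8998497}{1784} \approx -5044.0$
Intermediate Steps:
$a = - \frac{1}{1784}$ ($a = \frac{3}{-6 - 5346} = \frac{3}{-5352} = 3 \left(- \frac{1}{5352}\right) = - \frac{1}{1784} \approx -0.00056054$)
$\left(a + 23538\right) - 28582 = \left(- \frac{1}{1784} + 23538\right) - 28582 = \frac{41991791}{1784} - 28582 = - \frac{8998497}{1784}$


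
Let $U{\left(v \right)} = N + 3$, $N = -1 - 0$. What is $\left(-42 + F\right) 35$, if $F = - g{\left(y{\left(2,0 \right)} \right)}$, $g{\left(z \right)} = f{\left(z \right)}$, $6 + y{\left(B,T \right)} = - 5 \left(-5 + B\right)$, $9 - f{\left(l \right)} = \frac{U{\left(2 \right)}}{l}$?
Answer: $- \frac{15995}{9} \approx -1777.2$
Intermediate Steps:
$N = -1$ ($N = -1 + 0 = -1$)
$U{\left(v \right)} = 2$ ($U{\left(v \right)} = -1 + 3 = 2$)
$f{\left(l \right)} = 9 - \frac{2}{l}$
$y{\left(B,T \right)} = 19 - 5 B$ ($y{\left(B,T \right)} = -6 - 5 \left(-5 + B\right) = -6 - \left(-25 + 5 B\right) = 19 - 5 B$)
$g{\left(z \right)} = 9 - \frac{2}{z}$
$F = - \frac{79}{9}$ ($F = - (9 - \frac{2}{19 - 10}) = - (9 - \frac{2}{9}) = \left(-1\right) \frac{79}{9} = - \frac{79}{9} \approx -8.7778$)
$\left(-42 + F\right) 35 = \left(-42 - \frac{79}{9}\right) 35 = \left(- \frac{457}{9}\right) 35 = - \frac{15995}{9}$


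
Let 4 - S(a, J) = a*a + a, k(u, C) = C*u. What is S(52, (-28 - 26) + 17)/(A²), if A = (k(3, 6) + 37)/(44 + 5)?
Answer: -6607552/3025 ≈ -2184.3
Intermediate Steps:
S(a, J) = 4 - a - a² (S(a, J) = 4 - (a*a + a) = 4 - (a² + a) = 4 - (a + a²) = 4 + (-a - a²) = 4 - a - a²)
A = 55/49 (A = (6*3 + 37)/(44 + 5) = (18 + 37)/49 = 55*(1/49) = 55/49 ≈ 1.1224)
S(52, (-28 - 26) + 17)/(A²) = (4 - 1*52 - 1*52²)/((55/49)²) = (4 - 52 - 1*2704)/(3025/2401) = (4 - 52 - 2704)*(2401/3025) = -2752*2401/3025 = -6607552/3025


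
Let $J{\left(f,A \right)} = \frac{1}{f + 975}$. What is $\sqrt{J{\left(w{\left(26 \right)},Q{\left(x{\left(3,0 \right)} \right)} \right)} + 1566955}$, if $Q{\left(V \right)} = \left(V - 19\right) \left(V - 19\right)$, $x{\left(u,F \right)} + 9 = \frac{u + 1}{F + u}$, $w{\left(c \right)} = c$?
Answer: $\frac{2 \sqrt{392522619489}}{1001} \approx 1251.8$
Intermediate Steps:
$x{\left(u,F \right)} = -9 + \frac{1 + u}{F + u}$ ($x{\left(u,F \right)} = -9 + \frac{u + 1}{F + u} = -9 + \frac{1 + u}{F + u}$)
$Q{\left(V \right)} = \left(-19 + V\right)^{2}$ ($Q{\left(V \right)} = \left(-19 + V\right) \left(-19 + V\right) = \left(-19 + V\right)^{2}$)
$J{\left(f,A \right)} = \frac{1}{975 + f}$
$\sqrt{J{\left(w{\left(26 \right)},Q{\left(x{\left(3,0 \right)} \right)} \right)} + 1566955} = \sqrt{\frac{1}{975 + 26} + 1566955} = \sqrt{\frac{1}{1001} + 1566955} = \sqrt{\frac{1568521956}{1001}} = \frac{2 \sqrt{392522619489}}{1001}$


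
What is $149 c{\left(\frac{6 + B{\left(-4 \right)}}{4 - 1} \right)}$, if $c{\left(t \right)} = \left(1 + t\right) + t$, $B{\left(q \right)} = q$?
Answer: $\frac{1043}{3} \approx 347.67$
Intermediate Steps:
$c{\left(t \right)} = 1 + 2 t$
$149 c{\left(\frac{6 + B{\left(-4 \right)}}{4 - 1} \right)} = 149 \left(1 + 2 \frac{6 - 4}{4 - 1}\right) = 149 \left(1 + 2 \cdot \frac{2}{3}\right) = 149 \left(1 + \frac{4}{3}\right) = 149 \cdot \frac{7}{3} = \frac{1043}{3}$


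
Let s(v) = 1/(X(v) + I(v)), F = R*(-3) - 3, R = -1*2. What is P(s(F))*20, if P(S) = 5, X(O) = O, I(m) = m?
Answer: 100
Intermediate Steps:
R = -2
F = 3 (F = -2*(-3) - 3 = 6 - 3 = 3)
s(v) = 1/(2*v) (s(v) = 1/(v + v) = 1/(2*v))
P(s(F))*20 = 5*20 = 100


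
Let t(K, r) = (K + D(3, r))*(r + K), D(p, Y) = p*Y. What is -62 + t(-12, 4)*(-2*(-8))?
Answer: -62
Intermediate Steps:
D(p, Y) = Y*p
t(K, r) = (K + r)*(K + 3*r) (t(K, r) = (K + r*3)*(r + K) = (K + 3*r)*(K + r) = (K + r)*(K + 3*r))
-62 + t(-12, 4)*(-2*(-8)) = -62 + ((-12)² + 3*4² + 4*(-12)*4)*(-2*(-8)) = -62 + (144 + 3*16 - 192)*16 = -62 + (144 + 48 - 192)*16 = -62 + 0*16 = -62 + 0 = -62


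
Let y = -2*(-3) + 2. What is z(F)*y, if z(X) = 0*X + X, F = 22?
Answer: 176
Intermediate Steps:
y = 8 (y = 6 + 2 = 8)
z(X) = X (z(X) = 0 + X = X)
z(F)*y = 22*8 = 176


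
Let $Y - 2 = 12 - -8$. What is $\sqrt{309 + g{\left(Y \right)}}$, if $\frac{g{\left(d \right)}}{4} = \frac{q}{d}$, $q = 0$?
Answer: $\sqrt{309} \approx 17.578$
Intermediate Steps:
$Y = 22$ ($Y = 2 + \left(12 - -8\right) = 2 + \left(12 + 8\right) = 2 + 20 = 22$)
$g{\left(d \right)} = 0$ ($g{\left(d \right)} = 4 \frac{0}{d} = 4 \cdot 0 = 0$)
$\sqrt{309 + g{\left(Y \right)}} = \sqrt{309 + 0} = \sqrt{309}$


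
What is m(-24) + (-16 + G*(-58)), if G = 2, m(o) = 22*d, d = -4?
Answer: -220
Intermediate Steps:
m(o) = -88 (m(o) = 22*(-4) = -88)
m(-24) + (-16 + G*(-58)) = -88 + (-16 + 2*(-58)) = -88 + (-16 - 116) = -88 - 132 = -220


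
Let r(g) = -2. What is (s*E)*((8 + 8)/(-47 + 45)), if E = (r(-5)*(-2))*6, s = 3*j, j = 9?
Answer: -5184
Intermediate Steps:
s = 27 (s = 3*9 = 27)
E = 24 (E = -2*(-2)*6 = 4*6 = 24)
(s*E)*((8 + 8)/(-47 + 45)) = (27*24)*((8 + 8)/(-47 + 45)) = 648*(16/(-2)) = 648*(16*(-½)) = 648*(-8) = -5184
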